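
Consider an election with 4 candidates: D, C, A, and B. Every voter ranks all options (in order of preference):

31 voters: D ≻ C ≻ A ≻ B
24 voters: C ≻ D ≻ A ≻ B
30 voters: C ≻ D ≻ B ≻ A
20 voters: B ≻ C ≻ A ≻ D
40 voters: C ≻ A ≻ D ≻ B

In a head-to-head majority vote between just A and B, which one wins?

Voters preferring A to B: 95; preferring B to A: 50.
A wins the head-to-head.

A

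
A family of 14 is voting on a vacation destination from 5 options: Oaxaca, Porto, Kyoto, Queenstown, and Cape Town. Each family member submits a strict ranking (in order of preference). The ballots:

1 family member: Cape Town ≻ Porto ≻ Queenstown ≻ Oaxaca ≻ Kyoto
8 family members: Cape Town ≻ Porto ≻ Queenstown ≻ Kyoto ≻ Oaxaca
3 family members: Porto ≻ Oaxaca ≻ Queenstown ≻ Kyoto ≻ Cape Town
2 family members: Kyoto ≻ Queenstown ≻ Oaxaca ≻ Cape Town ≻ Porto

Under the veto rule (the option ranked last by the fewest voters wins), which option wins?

Queenstown

Last-place votes: Oaxaca 8, Porto 2, Kyoto 1, Queenstown 0, Cape Town 3.
Queenstown is ranked last by the fewest voters, so Queenstown wins.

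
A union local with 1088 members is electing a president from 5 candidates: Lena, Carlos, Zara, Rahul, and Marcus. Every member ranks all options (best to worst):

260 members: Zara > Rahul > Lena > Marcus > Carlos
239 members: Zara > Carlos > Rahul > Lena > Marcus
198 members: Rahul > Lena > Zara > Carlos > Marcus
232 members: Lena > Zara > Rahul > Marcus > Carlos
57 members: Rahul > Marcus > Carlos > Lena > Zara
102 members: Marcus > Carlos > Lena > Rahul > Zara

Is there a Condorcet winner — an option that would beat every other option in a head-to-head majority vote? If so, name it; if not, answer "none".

Checking pairwise contests:
Rahul beats Lena 754–334.
Lena beats Carlos 690–398.
Lena beats Zara 589–499.
Zara beats Rahul 731–357.
Lena beats Marcus 929–159.
Every option loses at least one head-to-head, so there is no Condorcet winner.

none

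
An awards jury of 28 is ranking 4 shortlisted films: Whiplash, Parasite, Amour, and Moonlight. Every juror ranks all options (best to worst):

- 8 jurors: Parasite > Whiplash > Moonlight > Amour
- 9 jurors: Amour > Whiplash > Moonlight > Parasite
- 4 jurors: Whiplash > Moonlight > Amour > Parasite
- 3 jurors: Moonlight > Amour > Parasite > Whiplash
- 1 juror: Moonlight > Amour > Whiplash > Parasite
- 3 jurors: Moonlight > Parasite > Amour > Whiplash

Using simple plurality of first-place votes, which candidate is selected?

First-place votes: Whiplash 4, Parasite 8, Amour 9, Moonlight 7.
Amour has the most first-place votes.

Amour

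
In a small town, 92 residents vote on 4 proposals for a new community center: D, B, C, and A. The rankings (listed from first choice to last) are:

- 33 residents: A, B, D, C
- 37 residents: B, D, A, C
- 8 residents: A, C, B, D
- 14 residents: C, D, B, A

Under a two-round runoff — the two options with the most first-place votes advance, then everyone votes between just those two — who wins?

B

Round 1 first-place votes: D 0, B 37, C 14, A 41.
A and B advance.
Runoff: A is preferred to B by 41 voters; B by 51.
B wins the runoff.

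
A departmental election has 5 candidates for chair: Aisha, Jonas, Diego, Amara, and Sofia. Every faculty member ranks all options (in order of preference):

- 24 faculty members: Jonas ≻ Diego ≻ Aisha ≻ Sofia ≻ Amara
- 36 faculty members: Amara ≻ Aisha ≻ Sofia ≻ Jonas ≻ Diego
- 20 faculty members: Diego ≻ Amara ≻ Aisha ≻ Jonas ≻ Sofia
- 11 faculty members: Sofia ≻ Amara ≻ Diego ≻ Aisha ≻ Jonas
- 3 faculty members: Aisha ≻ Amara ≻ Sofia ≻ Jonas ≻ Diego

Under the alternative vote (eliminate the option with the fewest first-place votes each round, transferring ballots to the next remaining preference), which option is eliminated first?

Round 1: Aisha 3, Jonas 24, Diego 20, Amara 36, Sofia 11. Eliminate Aisha.

Aisha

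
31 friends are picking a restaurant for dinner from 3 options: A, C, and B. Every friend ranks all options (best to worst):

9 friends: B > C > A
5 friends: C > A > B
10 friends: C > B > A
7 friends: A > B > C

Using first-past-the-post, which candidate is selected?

First-place votes: A 7, C 15, B 9.
C has the most first-place votes.

C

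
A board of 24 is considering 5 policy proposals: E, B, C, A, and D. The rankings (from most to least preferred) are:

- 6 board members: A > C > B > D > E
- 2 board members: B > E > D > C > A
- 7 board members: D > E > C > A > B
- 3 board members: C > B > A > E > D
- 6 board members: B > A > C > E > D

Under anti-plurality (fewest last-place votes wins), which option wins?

Last-place votes: E 6, B 7, C 0, A 2, D 9.
C is ranked last by the fewest voters, so C wins.

C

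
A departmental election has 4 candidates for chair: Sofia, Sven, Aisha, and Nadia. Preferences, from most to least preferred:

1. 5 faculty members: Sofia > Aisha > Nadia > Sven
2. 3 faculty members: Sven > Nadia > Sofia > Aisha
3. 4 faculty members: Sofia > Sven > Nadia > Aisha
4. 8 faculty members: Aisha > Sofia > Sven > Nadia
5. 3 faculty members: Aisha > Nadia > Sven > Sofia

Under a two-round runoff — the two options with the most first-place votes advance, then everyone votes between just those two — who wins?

Sofia

Round 1 first-place votes: Sofia 9, Sven 3, Aisha 11, Nadia 0.
Aisha and Sofia advance.
Runoff: Aisha is preferred to Sofia by 11 voters; Sofia by 12.
Sofia wins the runoff.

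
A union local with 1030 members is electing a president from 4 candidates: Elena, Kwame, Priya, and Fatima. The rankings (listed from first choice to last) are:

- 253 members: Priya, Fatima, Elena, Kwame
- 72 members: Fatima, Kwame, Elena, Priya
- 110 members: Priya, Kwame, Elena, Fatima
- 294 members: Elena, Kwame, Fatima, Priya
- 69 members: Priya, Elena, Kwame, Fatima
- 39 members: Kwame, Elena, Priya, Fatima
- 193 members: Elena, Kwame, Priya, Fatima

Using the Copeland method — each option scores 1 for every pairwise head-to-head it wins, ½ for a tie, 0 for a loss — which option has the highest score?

Elena

Elena: beats Kwame, Priya, and Fatima → score 3.
Kwame: beats Priya and Fatima; loses to Elena → score 2.
Priya: beats Fatima; loses to Elena and Kwame → score 1.
Fatima: loses to Elena, Kwame, and Priya → score 0.
Elena has the best pairwise record.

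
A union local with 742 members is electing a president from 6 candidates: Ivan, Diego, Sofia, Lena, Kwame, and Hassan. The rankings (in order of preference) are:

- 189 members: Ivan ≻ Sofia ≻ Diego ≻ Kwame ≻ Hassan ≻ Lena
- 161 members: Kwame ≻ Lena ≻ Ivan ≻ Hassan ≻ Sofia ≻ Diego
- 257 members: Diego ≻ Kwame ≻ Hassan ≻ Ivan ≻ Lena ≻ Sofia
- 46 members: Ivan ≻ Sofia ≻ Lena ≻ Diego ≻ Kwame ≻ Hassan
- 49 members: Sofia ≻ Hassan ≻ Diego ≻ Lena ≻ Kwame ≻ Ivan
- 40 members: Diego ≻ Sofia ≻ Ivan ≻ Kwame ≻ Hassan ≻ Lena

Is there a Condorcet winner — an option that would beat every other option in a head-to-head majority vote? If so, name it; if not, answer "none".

none

Checking pairwise contests:
Kwame beats Ivan 467–275.
Ivan beats Diego 396–346.
Ivan beats Sofia 653–89.
Ivan beats Lena 532–210.
Diego beats Kwame 581–161.
Ivan beats Hassan 436–306.
Every option loses at least one head-to-head, so there is no Condorcet winner.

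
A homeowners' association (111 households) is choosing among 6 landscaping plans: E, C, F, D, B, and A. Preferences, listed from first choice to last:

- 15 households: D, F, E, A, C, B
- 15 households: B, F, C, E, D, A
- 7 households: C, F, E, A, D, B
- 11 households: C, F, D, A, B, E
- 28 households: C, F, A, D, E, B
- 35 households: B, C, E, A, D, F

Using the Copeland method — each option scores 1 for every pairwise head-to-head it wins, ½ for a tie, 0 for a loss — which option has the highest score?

E: beats D and A; loses to C, F, and B → score 2.
C: beats E, F, D, B, and A → score 5.
F: beats E, D, B, and A; loses to C → score 4.
D: beats B; loses to E, C, F, and A → score 1.
B: beats E; loses to C, F, D, and A → score 1.
A: beats D and B; loses to E, C, and F → score 2.
C has the best pairwise record.

C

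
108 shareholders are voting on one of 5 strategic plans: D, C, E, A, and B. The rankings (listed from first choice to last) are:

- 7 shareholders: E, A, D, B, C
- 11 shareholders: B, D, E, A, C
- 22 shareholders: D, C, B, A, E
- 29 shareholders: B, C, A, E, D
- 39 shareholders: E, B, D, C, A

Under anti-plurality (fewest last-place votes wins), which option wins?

B

Last-place votes: D 29, C 18, E 22, A 39, B 0.
B is ranked last by the fewest voters, so B wins.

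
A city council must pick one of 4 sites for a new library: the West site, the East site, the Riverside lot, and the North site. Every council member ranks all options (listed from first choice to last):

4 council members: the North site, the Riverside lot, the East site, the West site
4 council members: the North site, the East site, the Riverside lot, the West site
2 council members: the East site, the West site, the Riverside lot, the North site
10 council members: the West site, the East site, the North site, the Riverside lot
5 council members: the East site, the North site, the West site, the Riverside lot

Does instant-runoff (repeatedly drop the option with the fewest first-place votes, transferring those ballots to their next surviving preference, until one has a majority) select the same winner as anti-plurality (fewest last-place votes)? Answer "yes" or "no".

Instant-runoff — R1 the West site 10, the East site 7, the Riverside lot 0, the North site 8 (the Riverside lot out); R2 the West site 10, the East site 7, the North site 8 (the East site out); R3 the West site 12, the North site 13 (the North site winner). Winner: the North site.
Anti-plurality — last-place votes: the West site 8, the East site 0, the Riverside lot 15, the North site 2. Winner: the East site.
The two methods disagree.

no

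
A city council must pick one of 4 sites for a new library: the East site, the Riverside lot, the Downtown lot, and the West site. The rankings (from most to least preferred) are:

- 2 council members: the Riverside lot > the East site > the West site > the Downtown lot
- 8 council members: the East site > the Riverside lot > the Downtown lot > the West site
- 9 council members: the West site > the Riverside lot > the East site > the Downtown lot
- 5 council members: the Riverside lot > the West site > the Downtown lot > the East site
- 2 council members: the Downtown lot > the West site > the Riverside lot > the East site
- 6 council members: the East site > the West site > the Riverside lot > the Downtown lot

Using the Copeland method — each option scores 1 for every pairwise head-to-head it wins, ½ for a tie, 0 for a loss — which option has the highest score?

the East site: beats the Downtown lot; ties the West site; loses to the Riverside lot → score 1.5.
the Riverside lot: beats the East site and the Downtown lot; loses to the West site → score 2.
the Downtown lot: loses to the East site, the Riverside lot, and the West site → score 0.
the West site: beats the Riverside lot and the Downtown lot; ties the East site → score 2.5.
the West site has the best pairwise record.

the West site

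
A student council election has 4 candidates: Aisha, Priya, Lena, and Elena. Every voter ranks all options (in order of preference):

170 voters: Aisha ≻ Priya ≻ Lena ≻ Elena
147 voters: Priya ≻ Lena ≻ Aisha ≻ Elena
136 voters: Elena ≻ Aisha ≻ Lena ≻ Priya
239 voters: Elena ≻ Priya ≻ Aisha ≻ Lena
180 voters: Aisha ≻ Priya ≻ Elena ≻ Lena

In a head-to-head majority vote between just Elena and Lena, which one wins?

Voters preferring Elena to Lena: 555; preferring Lena to Elena: 317.
Elena wins the head-to-head.

Elena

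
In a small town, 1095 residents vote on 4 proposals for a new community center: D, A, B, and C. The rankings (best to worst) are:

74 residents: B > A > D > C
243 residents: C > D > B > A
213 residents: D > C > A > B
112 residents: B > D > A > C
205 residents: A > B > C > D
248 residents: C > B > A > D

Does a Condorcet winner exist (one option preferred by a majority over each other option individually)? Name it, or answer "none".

C vs D: 696–399 for C.
C vs A: 704–391 for C.
C vs B: 704–391 for C.
C beats every other option head-to-head.

C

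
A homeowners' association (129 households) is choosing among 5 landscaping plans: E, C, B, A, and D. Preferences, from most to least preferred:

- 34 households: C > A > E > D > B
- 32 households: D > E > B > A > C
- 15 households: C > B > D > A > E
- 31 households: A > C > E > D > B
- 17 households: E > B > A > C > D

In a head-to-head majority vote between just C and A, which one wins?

A

Voters preferring C to A: 49; preferring A to C: 80.
A wins the head-to-head.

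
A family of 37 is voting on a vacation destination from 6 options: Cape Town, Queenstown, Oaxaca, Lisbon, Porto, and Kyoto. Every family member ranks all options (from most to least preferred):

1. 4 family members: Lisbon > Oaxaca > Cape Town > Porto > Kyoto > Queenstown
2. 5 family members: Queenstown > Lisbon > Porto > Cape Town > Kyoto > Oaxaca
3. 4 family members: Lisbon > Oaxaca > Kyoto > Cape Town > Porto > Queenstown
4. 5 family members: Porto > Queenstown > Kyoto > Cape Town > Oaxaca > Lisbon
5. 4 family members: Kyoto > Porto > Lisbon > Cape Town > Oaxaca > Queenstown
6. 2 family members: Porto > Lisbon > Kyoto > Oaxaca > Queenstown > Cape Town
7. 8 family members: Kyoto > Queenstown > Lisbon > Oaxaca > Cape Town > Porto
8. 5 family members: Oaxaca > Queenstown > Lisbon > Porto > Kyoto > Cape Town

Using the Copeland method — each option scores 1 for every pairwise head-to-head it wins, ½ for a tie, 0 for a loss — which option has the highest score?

Cape Town: loses to Queenstown, Oaxaca, Lisbon, Porto, and Kyoto → score 0.
Queenstown: beats Cape Town and Lisbon; loses to Oaxaca, Porto, and Kyoto → score 2.
Oaxaca: beats Cape Town, Queenstown, and Porto; loses to Lisbon and Kyoto → score 3.
Lisbon: beats Cape Town, Oaxaca, Porto, and Kyoto; loses to Queenstown → score 4.
Porto: beats Cape Town, Queenstown, and Kyoto; loses to Oaxaca and Lisbon → score 3.
Kyoto: beats Cape Town, Queenstown, and Oaxaca; loses to Lisbon and Porto → score 3.
Lisbon has the best pairwise record.

Lisbon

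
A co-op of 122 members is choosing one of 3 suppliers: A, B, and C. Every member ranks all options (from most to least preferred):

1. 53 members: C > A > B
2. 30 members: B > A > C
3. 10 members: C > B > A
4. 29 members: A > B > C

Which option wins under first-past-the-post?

First-place votes: A 29, B 30, C 63.
C has the most first-place votes.

C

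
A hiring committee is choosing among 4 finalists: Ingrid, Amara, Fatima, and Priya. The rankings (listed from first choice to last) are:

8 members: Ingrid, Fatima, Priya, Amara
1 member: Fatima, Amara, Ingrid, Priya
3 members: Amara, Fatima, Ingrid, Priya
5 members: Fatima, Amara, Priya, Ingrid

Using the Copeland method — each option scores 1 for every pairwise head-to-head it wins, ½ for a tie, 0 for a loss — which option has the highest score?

Fatima

Ingrid: beats Priya; loses to Amara and Fatima → score 1.
Amara: beats Ingrid and Priya; loses to Fatima → score 2.
Fatima: beats Ingrid, Amara, and Priya → score 3.
Priya: loses to Ingrid, Amara, and Fatima → score 0.
Fatima has the best pairwise record.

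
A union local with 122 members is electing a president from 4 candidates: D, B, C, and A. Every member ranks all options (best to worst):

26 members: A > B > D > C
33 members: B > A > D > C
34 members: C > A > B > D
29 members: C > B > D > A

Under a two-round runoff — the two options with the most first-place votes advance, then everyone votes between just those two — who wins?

Round 1 first-place votes: D 0, B 33, C 63, A 26.
C and B advance.
Runoff: C is preferred to B by 63 voters; B by 59.
C wins the runoff.

C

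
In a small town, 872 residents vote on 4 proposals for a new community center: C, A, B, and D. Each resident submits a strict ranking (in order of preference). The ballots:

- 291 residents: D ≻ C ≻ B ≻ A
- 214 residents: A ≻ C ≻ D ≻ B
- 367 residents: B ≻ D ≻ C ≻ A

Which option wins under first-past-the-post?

First-place votes: C 0, A 214, B 367, D 291.
B has the most first-place votes.

B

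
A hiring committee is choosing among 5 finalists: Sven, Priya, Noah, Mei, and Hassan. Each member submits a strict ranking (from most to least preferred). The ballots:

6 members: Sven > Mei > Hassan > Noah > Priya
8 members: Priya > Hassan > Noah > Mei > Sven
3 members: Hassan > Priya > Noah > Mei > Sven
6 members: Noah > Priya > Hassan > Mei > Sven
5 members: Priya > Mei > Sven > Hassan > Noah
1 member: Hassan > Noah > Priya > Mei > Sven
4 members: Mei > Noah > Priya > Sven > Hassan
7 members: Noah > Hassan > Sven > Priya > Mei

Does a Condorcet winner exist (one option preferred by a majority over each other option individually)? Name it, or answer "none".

Checking pairwise contests:
Priya beats Sven 27–13.
Noah beats Priya 24–16.
Hassan beats Noah 23–17.
Priya beats Mei 30–10.
Priya beats Hassan 23–17.
Every option loses at least one head-to-head, so there is no Condorcet winner.

none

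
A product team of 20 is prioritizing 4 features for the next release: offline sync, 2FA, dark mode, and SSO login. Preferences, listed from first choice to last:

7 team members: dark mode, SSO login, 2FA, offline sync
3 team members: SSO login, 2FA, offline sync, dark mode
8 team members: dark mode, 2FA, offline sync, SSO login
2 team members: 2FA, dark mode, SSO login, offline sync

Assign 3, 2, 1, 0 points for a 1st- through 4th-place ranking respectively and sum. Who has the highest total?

offline sync: 7·0 + 3·1 + 8·1 + 2·0 = 11
2FA: 7·1 + 3·2 + 8·2 + 2·3 = 35
dark mode: 7·3 + 3·0 + 8·3 + 2·2 = 49
SSO login: 7·2 + 3·3 + 8·0 + 2·1 = 25
dark mode has the highest Borda score (49).

dark mode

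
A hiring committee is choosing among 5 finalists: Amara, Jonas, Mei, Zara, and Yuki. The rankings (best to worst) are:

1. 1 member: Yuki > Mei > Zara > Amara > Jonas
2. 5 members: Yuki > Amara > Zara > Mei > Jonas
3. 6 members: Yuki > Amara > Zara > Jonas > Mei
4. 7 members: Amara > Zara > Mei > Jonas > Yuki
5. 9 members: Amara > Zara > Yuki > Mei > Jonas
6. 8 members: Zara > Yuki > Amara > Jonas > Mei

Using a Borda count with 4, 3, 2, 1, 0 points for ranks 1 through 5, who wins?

Amara

Amara: 1·1 + 5·3 + 6·3 + 7·4 + 9·4 + 8·2 = 114
Jonas: 1·0 + 5·0 + 6·1 + 7·1 + 9·0 + 8·1 = 21
Mei: 1·3 + 5·1 + 6·0 + 7·2 + 9·1 + 8·0 = 31
Zara: 1·2 + 5·2 + 6·2 + 7·3 + 9·3 + 8·4 = 104
Yuki: 1·4 + 5·4 + 6·4 + 7·0 + 9·2 + 8·3 = 90
Amara has the highest Borda score (114).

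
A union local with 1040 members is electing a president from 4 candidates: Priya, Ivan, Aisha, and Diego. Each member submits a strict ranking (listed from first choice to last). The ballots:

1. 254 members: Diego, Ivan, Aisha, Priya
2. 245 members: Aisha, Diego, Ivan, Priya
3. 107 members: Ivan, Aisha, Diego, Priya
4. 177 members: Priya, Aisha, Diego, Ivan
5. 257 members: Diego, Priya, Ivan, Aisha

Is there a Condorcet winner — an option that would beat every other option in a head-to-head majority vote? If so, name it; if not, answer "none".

none

Checking pairwise contests:
Ivan beats Priya 606–434.
Diego beats Ivan 933–107.
Ivan beats Aisha 618–422.
Aisha beats Diego 529–511.
Every option loses at least one head-to-head, so there is no Condorcet winner.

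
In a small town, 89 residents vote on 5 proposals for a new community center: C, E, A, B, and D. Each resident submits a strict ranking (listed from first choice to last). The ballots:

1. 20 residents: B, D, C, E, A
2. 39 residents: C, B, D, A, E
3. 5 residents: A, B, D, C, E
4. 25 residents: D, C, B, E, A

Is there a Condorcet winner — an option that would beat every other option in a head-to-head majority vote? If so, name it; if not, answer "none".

none

Checking pairwise contests:
D beats C 50–39.
C beats E 89–0.
C beats A 84–5.
C beats B 64–25.
B beats D 64–25.
Every option loses at least one head-to-head, so there is no Condorcet winner.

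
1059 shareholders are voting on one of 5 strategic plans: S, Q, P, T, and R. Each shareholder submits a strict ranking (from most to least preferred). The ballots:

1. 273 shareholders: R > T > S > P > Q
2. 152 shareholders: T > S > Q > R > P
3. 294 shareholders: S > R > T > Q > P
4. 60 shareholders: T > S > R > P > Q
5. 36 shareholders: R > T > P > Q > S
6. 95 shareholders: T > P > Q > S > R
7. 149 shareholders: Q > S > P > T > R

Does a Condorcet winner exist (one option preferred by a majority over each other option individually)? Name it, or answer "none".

none

Checking pairwise contests:
T beats S 616–443.
S beats Q 779–280.
S beats P 928–131.
R beats T 603–456.
S beats R 750–309.
Every option loses at least one head-to-head, so there is no Condorcet winner.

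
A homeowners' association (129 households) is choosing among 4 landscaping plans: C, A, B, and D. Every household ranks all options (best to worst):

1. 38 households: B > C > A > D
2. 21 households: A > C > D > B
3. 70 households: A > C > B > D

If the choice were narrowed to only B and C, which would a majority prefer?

Voters preferring B to C: 38; preferring C to B: 91.
C wins the head-to-head.

C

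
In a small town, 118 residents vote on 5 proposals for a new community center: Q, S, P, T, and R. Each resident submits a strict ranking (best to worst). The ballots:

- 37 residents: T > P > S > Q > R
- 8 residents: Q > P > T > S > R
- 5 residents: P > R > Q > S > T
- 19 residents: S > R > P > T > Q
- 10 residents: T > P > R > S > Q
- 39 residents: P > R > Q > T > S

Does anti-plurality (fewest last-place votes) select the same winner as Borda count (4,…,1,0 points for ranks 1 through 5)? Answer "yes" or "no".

Anti-plurality — last-place votes: Q 29, S 39, P 0, T 5, R 45. Winner: P.
Borda — scores: Q 157, S 173, P 379, T 262, R 209. Winner: P.
The two methods agree.

yes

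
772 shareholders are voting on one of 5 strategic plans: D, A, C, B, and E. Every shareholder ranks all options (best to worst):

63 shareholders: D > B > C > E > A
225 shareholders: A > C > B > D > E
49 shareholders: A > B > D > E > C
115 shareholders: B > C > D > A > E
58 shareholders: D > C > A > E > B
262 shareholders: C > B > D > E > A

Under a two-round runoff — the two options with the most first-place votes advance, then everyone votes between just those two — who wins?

C

Round 1 first-place votes: D 121, A 274, C 262, B 115, E 0.
A and C advance.
Runoff: A is preferred to C by 274 voters; C by 498.
C wins the runoff.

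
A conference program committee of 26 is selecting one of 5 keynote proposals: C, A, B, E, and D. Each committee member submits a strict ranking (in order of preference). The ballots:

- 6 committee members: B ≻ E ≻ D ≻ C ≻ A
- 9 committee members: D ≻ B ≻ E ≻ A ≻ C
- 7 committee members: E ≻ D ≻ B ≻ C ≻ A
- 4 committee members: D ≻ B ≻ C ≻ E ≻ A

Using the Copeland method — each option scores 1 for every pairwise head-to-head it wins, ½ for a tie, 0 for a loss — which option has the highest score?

C: beats A; loses to B, E, and D → score 1.
A: loses to C, B, E, and D → score 0.
B: beats C, A, and E; loses to D → score 3.
E: beats C and A; ties D; loses to B → score 2.5.
D: beats C, A, and B; ties E → score 3.5.
D has the best pairwise record.

D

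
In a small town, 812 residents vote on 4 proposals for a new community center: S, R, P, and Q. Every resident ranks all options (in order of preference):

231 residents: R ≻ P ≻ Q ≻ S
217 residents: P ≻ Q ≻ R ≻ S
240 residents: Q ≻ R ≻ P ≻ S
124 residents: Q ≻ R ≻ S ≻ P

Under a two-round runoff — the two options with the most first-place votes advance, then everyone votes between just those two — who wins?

Round 1 first-place votes: S 0, R 231, P 217, Q 364.
Q and R advance.
Runoff: Q is preferred to R by 581 voters; R by 231.
Q wins the runoff.

Q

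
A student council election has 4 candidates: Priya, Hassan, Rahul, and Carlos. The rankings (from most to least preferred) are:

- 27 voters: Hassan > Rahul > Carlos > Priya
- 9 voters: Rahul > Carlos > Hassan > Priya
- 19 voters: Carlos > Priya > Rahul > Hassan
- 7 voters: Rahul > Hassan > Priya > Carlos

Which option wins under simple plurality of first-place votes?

Hassan

First-place votes: Priya 0, Hassan 27, Rahul 16, Carlos 19.
Hassan has the most first-place votes.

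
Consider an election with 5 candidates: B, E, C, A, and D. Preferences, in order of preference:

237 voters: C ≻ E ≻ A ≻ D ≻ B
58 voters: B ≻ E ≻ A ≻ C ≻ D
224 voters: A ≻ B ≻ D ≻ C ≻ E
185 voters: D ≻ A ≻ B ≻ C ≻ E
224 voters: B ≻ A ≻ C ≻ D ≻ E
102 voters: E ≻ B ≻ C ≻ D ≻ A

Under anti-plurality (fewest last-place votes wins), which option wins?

Last-place votes: B 237, E 633, C 0, A 102, D 58.
C is ranked last by the fewest voters, so C wins.

C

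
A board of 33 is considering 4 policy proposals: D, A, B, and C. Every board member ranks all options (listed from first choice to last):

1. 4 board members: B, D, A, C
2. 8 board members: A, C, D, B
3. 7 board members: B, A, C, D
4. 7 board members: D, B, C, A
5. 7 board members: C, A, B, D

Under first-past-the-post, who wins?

B

First-place votes: D 7, A 8, B 11, C 7.
B has the most first-place votes.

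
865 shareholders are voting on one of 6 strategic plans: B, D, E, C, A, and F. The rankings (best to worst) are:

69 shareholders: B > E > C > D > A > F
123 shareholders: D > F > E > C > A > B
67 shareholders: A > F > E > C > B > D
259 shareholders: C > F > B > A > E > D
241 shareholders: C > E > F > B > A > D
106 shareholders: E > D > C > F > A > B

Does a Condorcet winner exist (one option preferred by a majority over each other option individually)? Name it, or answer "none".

C vs B: 796–69 for C.
C vs D: 636–229 for C.
C vs E: 500–365 for C.
C vs A: 798–67 for C.
C vs F: 675–190 for C.
C beats every other option head-to-head.

C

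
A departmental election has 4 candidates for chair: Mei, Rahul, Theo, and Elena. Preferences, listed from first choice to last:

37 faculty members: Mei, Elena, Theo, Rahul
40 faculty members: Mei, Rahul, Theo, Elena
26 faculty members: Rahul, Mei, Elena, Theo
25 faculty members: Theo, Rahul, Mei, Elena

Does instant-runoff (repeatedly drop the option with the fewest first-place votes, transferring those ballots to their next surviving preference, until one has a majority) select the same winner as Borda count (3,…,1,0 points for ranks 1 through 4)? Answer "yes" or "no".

Instant-runoff — R1 Mei 77, Rahul 26, Theo 25, Elena 0 (Mei winner). Winner: Mei.
Borda — scores: Mei 308, Rahul 208, Theo 152, Elena 100. Winner: Mei.
The two methods agree.

yes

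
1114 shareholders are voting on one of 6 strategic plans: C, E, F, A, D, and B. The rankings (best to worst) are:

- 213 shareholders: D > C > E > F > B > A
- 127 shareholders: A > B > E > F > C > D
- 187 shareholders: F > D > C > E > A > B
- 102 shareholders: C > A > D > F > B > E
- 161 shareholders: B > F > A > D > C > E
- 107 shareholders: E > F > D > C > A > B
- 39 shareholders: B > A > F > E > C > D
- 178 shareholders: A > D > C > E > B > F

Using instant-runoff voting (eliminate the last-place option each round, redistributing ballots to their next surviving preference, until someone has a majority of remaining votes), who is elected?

F

Round 1: C 102, E 107, F 187, A 305, D 213, B 200. Eliminate C.
Round 2: E 107, F 187, A 407, D 213, B 200. Eliminate E.
Round 3: F 294, A 407, D 213, B 200. Eliminate B.
Round 4: F 455, A 446, D 213. Eliminate D.
Round 5: F 668, A 446. F has a majority.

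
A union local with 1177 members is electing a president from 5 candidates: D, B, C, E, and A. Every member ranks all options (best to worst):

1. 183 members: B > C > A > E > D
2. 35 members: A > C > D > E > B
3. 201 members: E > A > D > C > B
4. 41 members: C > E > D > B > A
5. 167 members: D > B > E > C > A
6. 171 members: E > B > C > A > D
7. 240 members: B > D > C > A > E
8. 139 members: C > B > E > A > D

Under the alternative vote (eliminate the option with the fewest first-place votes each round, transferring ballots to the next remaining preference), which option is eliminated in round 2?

D

Round 1: D 167, B 423, C 180, E 372, A 35. Eliminate A.
Round 2: D 167, B 423, C 215, E 372. Eliminate D.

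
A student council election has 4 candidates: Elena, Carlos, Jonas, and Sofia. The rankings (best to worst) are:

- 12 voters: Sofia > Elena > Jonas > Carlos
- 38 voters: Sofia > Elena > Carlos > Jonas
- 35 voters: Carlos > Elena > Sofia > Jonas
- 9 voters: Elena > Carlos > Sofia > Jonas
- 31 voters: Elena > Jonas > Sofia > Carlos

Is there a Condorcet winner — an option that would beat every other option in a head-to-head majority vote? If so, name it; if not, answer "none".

Elena

Elena vs Carlos: 90–35 for Elena.
Elena vs Jonas: 125–0 for Elena.
Elena vs Sofia: 75–50 for Elena.
Elena beats every other option head-to-head.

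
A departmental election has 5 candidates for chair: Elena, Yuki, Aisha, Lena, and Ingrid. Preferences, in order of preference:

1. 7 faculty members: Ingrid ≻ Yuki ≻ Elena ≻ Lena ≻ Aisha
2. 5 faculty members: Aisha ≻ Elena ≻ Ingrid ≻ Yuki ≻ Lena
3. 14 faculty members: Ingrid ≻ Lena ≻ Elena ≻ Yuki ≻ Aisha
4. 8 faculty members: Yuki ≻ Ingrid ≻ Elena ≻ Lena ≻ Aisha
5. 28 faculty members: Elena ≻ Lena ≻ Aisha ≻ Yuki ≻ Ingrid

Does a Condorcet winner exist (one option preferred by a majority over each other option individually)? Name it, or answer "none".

Elena

Elena vs Yuki: 47–15 for Elena.
Elena vs Aisha: 57–5 for Elena.
Elena vs Lena: 48–14 for Elena.
Elena vs Ingrid: 33–29 for Elena.
Elena beats every other option head-to-head.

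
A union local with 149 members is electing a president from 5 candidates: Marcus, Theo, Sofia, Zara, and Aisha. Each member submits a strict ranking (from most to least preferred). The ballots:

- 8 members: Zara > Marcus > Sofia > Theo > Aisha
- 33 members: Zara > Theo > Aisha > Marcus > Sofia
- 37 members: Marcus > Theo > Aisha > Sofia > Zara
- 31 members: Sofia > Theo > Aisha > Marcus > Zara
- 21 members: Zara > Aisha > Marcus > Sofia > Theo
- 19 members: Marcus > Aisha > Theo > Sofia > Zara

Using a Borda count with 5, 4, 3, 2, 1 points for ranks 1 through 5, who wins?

Marcus

Marcus: 8·4 + 33·2 + 37·5 + 31·2 + 21·3 + 19·5 = 503
Theo: 8·2 + 33·4 + 37·4 + 31·4 + 21·1 + 19·3 = 498
Sofia: 8·3 + 33·1 + 37·2 + 31·5 + 21·2 + 19·2 = 366
Zara: 8·5 + 33·5 + 37·1 + 31·1 + 21·5 + 19·1 = 397
Aisha: 8·1 + 33·3 + 37·3 + 31·3 + 21·4 + 19·4 = 471
Marcus has the highest Borda score (503).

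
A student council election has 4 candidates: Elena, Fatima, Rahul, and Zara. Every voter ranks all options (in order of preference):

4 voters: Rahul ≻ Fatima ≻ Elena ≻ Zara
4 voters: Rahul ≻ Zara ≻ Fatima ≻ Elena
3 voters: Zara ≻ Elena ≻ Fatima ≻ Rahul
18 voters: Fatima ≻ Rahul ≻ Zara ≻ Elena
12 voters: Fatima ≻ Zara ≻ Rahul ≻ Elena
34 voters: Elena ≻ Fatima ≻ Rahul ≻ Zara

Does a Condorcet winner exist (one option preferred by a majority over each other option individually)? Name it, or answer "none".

Fatima vs Elena: 38–37 for Fatima.
Fatima vs Rahul: 67–8 for Fatima.
Fatima vs Zara: 68–7 for Fatima.
Fatima beats every other option head-to-head.

Fatima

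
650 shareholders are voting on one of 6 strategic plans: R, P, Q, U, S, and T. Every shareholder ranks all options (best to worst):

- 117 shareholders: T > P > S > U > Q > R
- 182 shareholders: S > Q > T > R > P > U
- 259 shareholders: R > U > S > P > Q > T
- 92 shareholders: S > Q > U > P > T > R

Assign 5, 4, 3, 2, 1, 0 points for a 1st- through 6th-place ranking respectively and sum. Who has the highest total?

S

R: 117·0 + 182·2 + 259·5 + 92·0 = 1659
P: 117·4 + 182·1 + 259·2 + 92·2 = 1352
Q: 117·1 + 182·4 + 259·1 + 92·4 = 1472
U: 117·2 + 182·0 + 259·4 + 92·3 = 1546
S: 117·3 + 182·5 + 259·3 + 92·5 = 2498
T: 117·5 + 182·3 + 259·0 + 92·1 = 1223
S has the highest Borda score (2498).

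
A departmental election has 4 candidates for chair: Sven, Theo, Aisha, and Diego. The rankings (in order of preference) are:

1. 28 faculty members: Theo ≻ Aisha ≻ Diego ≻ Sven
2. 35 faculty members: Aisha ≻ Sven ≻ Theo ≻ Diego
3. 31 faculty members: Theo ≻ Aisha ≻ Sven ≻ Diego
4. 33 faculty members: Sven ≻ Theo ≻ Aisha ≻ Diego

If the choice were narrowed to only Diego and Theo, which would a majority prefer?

Voters preferring Diego to Theo: 0; preferring Theo to Diego: 127.
Theo wins the head-to-head.

Theo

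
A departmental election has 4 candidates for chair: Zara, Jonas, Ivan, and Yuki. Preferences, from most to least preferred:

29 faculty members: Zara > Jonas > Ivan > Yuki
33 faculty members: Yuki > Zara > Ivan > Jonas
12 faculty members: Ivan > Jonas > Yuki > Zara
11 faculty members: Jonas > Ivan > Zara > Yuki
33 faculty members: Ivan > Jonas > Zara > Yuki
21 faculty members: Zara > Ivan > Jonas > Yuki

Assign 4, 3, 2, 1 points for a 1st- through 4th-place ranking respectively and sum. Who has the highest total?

Zara: 29·4 + 33·3 + 12·1 + 11·2 + 33·2 + 21·4 = 399
Jonas: 29·3 + 33·1 + 12·3 + 11·4 + 33·3 + 21·2 = 341
Ivan: 29·2 + 33·2 + 12·4 + 11·3 + 33·4 + 21·3 = 400
Yuki: 29·1 + 33·4 + 12·2 + 11·1 + 33·1 + 21·1 = 250
Ivan has the highest Borda score (400).

Ivan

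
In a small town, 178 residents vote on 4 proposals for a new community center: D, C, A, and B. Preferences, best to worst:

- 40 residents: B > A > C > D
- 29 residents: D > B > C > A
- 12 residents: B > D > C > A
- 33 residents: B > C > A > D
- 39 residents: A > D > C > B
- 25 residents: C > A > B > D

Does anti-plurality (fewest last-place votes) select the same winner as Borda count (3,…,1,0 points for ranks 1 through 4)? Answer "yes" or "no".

no

Anti-plurality — last-place votes: D 98, C 0, A 41, B 39. Winner: C.
Borda — scores: D 189, C 261, A 280, B 338. Winner: B.
The two methods disagree.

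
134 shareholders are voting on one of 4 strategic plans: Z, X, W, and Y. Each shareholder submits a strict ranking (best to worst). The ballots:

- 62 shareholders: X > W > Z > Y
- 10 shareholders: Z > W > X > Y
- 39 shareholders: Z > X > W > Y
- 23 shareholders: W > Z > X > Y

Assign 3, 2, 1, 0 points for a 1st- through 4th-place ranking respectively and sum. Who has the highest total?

X

Z: 62·1 + 10·3 + 39·3 + 23·2 = 255
X: 62·3 + 10·1 + 39·2 + 23·1 = 297
W: 62·2 + 10·2 + 39·1 + 23·3 = 252
Y: 62·0 + 10·0 + 39·0 + 23·0 = 0
X has the highest Borda score (297).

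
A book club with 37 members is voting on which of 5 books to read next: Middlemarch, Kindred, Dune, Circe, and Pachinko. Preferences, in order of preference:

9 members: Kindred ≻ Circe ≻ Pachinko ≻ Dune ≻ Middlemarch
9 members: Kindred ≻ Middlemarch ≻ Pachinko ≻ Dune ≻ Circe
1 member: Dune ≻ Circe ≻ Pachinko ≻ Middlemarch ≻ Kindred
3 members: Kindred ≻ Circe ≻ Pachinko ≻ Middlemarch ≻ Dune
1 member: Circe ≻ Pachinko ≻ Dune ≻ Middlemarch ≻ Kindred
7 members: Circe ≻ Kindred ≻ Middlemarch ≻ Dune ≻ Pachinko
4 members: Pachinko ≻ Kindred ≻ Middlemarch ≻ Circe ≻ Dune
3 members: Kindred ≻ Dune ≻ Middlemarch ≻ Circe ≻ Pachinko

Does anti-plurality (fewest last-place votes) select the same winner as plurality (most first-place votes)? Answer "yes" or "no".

yes

Anti-plurality — last-place votes: Middlemarch 9, Kindred 2, Dune 7, Circe 9, Pachinko 10. Winner: Kindred.
Plurality — first-place votes: Middlemarch 0, Kindred 24, Dune 1, Circe 8, Pachinko 4. Winner: Kindred.
The two methods agree.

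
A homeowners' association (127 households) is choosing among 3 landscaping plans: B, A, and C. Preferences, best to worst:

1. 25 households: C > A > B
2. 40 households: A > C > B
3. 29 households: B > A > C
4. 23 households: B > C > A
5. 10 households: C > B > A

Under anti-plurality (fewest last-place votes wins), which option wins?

Last-place votes: B 65, A 33, C 29.
C is ranked last by the fewest voters, so C wins.

C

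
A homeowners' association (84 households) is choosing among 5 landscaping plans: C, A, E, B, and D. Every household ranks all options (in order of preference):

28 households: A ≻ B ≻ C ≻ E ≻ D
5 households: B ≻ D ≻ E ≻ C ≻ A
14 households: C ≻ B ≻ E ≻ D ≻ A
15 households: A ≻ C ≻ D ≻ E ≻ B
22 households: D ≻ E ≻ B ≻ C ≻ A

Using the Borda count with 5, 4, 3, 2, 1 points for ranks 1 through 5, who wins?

C: 28·3 + 5·2 + 14·5 + 15·4 + 22·2 = 268
A: 28·5 + 5·1 + 14·1 + 15·5 + 22·1 = 256
E: 28·2 + 5·3 + 14·3 + 15·2 + 22·4 = 231
B: 28·4 + 5·5 + 14·4 + 15·1 + 22·3 = 274
D: 28·1 + 5·4 + 14·2 + 15·3 + 22·5 = 231
B has the highest Borda score (274).

B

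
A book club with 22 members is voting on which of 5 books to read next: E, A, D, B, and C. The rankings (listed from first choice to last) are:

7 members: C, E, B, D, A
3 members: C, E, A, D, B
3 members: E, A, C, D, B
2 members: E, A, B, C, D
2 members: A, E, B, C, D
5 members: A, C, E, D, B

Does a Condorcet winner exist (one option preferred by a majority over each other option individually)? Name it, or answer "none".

Checking pairwise contests:
C beats E 15–7.
E beats A 15–7.
E beats D 22–0.
E beats B 22–0.
A beats C 12–10.
Every option loses at least one head-to-head, so there is no Condorcet winner.

none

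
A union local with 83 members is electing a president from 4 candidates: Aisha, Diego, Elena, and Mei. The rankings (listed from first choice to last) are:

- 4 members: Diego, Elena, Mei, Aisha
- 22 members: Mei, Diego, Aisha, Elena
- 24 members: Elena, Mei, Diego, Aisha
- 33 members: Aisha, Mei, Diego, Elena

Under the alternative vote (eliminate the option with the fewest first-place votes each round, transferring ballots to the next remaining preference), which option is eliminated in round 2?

Round 1: Aisha 33, Diego 4, Elena 24, Mei 22. Eliminate Diego.
Round 2: Aisha 33, Elena 28, Mei 22. Eliminate Mei.

Mei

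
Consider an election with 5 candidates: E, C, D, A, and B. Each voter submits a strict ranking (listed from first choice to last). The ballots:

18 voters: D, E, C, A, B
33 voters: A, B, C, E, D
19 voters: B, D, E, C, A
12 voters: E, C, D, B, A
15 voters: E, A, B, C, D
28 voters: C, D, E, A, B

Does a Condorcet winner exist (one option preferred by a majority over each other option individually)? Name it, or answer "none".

Checking pairwise contests:
D beats E 65–60.
E beats C 64–61.
C beats D 88–37.
E beats A 92–33.
E beats B 73–52.
Every option loses at least one head-to-head, so there is no Condorcet winner.

none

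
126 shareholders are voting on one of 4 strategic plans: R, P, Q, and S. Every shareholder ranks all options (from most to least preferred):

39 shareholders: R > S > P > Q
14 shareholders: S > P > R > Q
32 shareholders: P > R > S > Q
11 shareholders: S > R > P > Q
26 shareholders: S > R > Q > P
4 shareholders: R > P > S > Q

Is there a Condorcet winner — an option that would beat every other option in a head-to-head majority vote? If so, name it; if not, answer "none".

R

R vs P: 80–46 for R.
R vs Q: 126–0 for R.
R vs S: 75–51 for R.
R beats every other option head-to-head.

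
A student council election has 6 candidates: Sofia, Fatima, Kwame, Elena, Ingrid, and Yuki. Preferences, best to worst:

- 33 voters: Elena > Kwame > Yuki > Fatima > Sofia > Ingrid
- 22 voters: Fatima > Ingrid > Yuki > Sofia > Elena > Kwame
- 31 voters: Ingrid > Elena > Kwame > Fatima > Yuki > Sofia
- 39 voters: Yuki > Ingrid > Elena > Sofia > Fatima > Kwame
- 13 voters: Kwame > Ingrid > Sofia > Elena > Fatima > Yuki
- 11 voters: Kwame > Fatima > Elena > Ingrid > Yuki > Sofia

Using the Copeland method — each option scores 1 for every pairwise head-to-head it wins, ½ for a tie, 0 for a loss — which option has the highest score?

Ingrid

Sofia: loses to Fatima, Kwame, Elena, Ingrid, and Yuki → score 0.
Fatima: beats Sofia and Yuki; loses to Kwame, Elena, and Ingrid → score 2.
Kwame: beats Sofia, Fatima, and Yuki; loses to Elena and Ingrid → score 3.
Elena: beats Sofia, Fatima, Kwame, and Yuki; loses to Ingrid → score 4.
Ingrid: beats Sofia, Fatima, Kwame, Elena, and Yuki → score 5.
Yuki: beats Sofia; loses to Fatima, Kwame, Elena, and Ingrid → score 1.
Ingrid has the best pairwise record.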